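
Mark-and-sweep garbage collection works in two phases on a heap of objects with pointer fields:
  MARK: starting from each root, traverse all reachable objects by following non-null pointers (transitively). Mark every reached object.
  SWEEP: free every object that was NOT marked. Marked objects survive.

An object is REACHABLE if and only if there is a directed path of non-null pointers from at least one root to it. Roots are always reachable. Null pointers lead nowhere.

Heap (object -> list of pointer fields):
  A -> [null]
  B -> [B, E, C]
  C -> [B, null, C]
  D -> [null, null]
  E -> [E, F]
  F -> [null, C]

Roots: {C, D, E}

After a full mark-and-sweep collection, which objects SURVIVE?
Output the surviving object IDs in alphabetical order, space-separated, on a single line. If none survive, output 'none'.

Answer: B C D E F

Derivation:
Roots: C D E
Mark C: refs=B null C, marked=C
Mark D: refs=null null, marked=C D
Mark E: refs=E F, marked=C D E
Mark B: refs=B E C, marked=B C D E
Mark F: refs=null C, marked=B C D E F
Unmarked (collected): A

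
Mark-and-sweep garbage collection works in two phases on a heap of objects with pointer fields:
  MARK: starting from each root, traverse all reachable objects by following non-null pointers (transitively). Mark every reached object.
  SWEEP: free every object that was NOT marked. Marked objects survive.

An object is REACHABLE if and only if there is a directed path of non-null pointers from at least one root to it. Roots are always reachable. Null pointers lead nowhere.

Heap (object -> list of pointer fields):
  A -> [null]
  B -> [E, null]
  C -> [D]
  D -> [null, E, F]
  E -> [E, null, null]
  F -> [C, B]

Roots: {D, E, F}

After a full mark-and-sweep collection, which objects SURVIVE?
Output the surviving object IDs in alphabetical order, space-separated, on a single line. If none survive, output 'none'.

Answer: B C D E F

Derivation:
Roots: D E F
Mark D: refs=null E F, marked=D
Mark E: refs=E null null, marked=D E
Mark F: refs=C B, marked=D E F
Mark C: refs=D, marked=C D E F
Mark B: refs=E null, marked=B C D E F
Unmarked (collected): A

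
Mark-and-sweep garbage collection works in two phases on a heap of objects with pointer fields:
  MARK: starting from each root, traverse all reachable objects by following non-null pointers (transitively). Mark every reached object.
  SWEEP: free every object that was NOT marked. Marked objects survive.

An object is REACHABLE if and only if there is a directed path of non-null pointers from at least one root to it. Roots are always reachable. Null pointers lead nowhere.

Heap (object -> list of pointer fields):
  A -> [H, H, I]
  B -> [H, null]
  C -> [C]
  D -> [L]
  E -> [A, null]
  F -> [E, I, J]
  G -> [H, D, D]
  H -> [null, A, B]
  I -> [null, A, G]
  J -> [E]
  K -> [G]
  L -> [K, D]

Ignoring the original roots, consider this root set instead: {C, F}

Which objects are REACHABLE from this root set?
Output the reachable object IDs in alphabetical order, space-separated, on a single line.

Roots: C F
Mark C: refs=C, marked=C
Mark F: refs=E I J, marked=C F
Mark E: refs=A null, marked=C E F
Mark I: refs=null A G, marked=C E F I
Mark J: refs=E, marked=C E F I J
Mark A: refs=H H I, marked=A C E F I J
Mark G: refs=H D D, marked=A C E F G I J
Mark H: refs=null A B, marked=A C E F G H I J
Mark D: refs=L, marked=A C D E F G H I J
Mark B: refs=H null, marked=A B C D E F G H I J
Mark L: refs=K D, marked=A B C D E F G H I J L
Mark K: refs=G, marked=A B C D E F G H I J K L
Unmarked (collected): (none)

Answer: A B C D E F G H I J K L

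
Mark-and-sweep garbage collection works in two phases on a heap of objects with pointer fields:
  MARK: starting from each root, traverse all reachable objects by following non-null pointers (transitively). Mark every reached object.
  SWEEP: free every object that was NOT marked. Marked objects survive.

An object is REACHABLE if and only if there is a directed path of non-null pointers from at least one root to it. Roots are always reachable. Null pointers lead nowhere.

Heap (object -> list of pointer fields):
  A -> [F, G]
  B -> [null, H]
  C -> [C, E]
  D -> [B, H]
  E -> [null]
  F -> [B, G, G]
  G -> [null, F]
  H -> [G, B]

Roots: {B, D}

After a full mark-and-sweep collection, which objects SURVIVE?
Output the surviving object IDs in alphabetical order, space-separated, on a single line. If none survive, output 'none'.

Answer: B D F G H

Derivation:
Roots: B D
Mark B: refs=null H, marked=B
Mark D: refs=B H, marked=B D
Mark H: refs=G B, marked=B D H
Mark G: refs=null F, marked=B D G H
Mark F: refs=B G G, marked=B D F G H
Unmarked (collected): A C E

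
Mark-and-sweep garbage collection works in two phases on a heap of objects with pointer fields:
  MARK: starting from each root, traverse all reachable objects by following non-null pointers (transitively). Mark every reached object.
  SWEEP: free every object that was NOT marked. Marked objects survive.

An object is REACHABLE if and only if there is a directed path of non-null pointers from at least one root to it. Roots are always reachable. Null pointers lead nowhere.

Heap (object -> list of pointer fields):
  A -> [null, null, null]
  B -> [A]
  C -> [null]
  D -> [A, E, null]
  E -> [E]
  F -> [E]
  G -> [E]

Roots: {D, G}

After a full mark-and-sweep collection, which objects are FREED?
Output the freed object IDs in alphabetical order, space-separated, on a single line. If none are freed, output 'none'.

Roots: D G
Mark D: refs=A E null, marked=D
Mark G: refs=E, marked=D G
Mark A: refs=null null null, marked=A D G
Mark E: refs=E, marked=A D E G
Unmarked (collected): B C F

Answer: B C F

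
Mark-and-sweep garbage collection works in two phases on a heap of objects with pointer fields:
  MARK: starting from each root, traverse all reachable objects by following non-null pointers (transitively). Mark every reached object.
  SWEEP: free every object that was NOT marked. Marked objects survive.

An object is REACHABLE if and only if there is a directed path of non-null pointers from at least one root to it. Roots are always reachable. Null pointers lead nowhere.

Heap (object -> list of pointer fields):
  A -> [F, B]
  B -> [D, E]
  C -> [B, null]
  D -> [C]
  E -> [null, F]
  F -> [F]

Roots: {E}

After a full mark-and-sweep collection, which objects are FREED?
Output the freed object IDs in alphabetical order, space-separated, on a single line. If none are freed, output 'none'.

Answer: A B C D

Derivation:
Roots: E
Mark E: refs=null F, marked=E
Mark F: refs=F, marked=E F
Unmarked (collected): A B C D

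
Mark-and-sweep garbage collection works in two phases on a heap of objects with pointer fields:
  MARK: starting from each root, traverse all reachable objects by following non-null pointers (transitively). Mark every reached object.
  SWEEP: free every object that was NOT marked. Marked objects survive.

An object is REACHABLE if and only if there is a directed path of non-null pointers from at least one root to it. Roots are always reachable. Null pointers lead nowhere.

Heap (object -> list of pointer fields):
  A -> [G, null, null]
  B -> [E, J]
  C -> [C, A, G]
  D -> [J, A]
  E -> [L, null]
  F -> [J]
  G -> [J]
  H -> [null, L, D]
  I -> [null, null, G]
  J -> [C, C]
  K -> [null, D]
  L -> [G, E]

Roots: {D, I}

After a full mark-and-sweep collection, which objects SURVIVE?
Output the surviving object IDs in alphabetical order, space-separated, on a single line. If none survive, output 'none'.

Roots: D I
Mark D: refs=J A, marked=D
Mark I: refs=null null G, marked=D I
Mark J: refs=C C, marked=D I J
Mark A: refs=G null null, marked=A D I J
Mark G: refs=J, marked=A D G I J
Mark C: refs=C A G, marked=A C D G I J
Unmarked (collected): B E F H K L

Answer: A C D G I J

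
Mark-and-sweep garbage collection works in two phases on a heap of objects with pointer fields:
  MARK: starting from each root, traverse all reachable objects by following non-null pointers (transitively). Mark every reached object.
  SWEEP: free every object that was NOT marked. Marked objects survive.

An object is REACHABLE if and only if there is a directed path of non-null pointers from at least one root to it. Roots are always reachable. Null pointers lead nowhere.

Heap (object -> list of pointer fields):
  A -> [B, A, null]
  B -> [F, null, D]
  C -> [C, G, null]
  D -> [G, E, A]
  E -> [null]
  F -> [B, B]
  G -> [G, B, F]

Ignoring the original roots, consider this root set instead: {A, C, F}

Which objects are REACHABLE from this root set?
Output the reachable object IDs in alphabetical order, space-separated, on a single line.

Answer: A B C D E F G

Derivation:
Roots: A C F
Mark A: refs=B A null, marked=A
Mark C: refs=C G null, marked=A C
Mark F: refs=B B, marked=A C F
Mark B: refs=F null D, marked=A B C F
Mark G: refs=G B F, marked=A B C F G
Mark D: refs=G E A, marked=A B C D F G
Mark E: refs=null, marked=A B C D E F G
Unmarked (collected): (none)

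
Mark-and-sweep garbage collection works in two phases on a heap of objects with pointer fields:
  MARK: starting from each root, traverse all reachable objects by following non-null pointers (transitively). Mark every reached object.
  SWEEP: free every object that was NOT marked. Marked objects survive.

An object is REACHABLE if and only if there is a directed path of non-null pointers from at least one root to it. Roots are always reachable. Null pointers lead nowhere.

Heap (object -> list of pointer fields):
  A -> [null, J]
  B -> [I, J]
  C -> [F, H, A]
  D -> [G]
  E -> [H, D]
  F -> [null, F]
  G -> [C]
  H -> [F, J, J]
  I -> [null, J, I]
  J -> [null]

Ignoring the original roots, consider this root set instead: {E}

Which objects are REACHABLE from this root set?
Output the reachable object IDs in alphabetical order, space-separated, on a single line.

Roots: E
Mark E: refs=H D, marked=E
Mark H: refs=F J J, marked=E H
Mark D: refs=G, marked=D E H
Mark F: refs=null F, marked=D E F H
Mark J: refs=null, marked=D E F H J
Mark G: refs=C, marked=D E F G H J
Mark C: refs=F H A, marked=C D E F G H J
Mark A: refs=null J, marked=A C D E F G H J
Unmarked (collected): B I

Answer: A C D E F G H J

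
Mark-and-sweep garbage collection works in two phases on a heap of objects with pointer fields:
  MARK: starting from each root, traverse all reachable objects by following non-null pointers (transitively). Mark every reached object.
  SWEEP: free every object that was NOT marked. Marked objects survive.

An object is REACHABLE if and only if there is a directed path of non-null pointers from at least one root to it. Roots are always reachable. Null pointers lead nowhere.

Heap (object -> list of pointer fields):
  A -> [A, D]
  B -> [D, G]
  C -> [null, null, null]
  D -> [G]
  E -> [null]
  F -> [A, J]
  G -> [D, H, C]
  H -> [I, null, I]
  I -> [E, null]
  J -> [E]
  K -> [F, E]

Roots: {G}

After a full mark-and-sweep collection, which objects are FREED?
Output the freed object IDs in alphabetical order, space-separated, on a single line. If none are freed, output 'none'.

Roots: G
Mark G: refs=D H C, marked=G
Mark D: refs=G, marked=D G
Mark H: refs=I null I, marked=D G H
Mark C: refs=null null null, marked=C D G H
Mark I: refs=E null, marked=C D G H I
Mark E: refs=null, marked=C D E G H I
Unmarked (collected): A B F J K

Answer: A B F J K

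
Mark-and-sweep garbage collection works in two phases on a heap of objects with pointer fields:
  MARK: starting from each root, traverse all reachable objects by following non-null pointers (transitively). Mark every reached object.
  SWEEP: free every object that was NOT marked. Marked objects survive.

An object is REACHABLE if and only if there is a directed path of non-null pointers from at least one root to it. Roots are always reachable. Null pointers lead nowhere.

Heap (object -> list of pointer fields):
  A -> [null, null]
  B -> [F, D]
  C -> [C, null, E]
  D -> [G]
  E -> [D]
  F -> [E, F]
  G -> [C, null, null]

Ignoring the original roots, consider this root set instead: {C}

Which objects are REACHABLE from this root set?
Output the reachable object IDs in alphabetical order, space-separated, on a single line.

Roots: C
Mark C: refs=C null E, marked=C
Mark E: refs=D, marked=C E
Mark D: refs=G, marked=C D E
Mark G: refs=C null null, marked=C D E G
Unmarked (collected): A B F

Answer: C D E G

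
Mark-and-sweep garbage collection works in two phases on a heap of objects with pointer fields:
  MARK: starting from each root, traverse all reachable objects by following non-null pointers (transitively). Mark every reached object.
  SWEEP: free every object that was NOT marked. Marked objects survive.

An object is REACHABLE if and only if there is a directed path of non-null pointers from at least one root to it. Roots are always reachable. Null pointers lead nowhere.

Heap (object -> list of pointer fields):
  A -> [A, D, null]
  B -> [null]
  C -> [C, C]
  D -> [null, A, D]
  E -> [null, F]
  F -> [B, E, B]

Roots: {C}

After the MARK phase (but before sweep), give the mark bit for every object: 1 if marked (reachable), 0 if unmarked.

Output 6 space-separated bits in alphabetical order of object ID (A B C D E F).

Answer: 0 0 1 0 0 0

Derivation:
Roots: C
Mark C: refs=C C, marked=C
Unmarked (collected): A B D E F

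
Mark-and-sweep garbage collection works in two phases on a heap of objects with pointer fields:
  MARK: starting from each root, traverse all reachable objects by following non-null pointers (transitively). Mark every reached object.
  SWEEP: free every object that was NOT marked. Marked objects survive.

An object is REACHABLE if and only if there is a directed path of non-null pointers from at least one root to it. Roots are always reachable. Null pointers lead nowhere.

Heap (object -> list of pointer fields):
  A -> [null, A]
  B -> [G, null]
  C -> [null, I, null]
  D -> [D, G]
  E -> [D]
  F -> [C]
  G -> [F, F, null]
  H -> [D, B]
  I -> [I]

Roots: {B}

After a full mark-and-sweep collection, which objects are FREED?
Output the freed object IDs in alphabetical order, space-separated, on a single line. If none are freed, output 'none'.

Roots: B
Mark B: refs=G null, marked=B
Mark G: refs=F F null, marked=B G
Mark F: refs=C, marked=B F G
Mark C: refs=null I null, marked=B C F G
Mark I: refs=I, marked=B C F G I
Unmarked (collected): A D E H

Answer: A D E H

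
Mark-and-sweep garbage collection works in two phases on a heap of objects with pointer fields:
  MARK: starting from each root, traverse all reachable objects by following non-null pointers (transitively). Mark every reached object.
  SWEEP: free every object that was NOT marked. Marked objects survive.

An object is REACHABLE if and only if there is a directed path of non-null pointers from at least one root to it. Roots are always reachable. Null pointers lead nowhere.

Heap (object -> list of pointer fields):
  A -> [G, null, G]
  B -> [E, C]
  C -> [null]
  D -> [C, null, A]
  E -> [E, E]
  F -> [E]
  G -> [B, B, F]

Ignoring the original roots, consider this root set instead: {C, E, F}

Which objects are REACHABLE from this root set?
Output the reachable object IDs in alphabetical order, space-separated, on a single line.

Answer: C E F

Derivation:
Roots: C E F
Mark C: refs=null, marked=C
Mark E: refs=E E, marked=C E
Mark F: refs=E, marked=C E F
Unmarked (collected): A B D G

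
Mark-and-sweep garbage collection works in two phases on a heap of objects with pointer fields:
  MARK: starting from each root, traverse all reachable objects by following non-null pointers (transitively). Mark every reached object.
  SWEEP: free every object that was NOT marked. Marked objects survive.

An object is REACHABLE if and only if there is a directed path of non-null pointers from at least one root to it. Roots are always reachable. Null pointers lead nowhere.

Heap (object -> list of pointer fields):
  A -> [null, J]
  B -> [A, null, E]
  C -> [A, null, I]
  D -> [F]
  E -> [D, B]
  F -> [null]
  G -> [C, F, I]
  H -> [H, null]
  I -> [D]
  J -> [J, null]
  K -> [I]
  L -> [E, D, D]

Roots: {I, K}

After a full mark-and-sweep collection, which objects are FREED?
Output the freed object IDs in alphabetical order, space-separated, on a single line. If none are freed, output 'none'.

Answer: A B C E G H J L

Derivation:
Roots: I K
Mark I: refs=D, marked=I
Mark K: refs=I, marked=I K
Mark D: refs=F, marked=D I K
Mark F: refs=null, marked=D F I K
Unmarked (collected): A B C E G H J L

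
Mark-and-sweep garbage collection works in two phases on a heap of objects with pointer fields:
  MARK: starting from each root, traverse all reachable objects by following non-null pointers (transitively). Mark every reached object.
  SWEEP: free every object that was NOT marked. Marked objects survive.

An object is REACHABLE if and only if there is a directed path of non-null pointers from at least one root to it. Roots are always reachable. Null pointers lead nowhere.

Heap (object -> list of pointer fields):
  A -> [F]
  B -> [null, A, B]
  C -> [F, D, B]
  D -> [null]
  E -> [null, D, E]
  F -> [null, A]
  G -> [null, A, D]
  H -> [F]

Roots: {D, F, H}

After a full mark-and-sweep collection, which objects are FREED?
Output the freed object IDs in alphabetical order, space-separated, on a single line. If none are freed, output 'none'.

Answer: B C E G

Derivation:
Roots: D F H
Mark D: refs=null, marked=D
Mark F: refs=null A, marked=D F
Mark H: refs=F, marked=D F H
Mark A: refs=F, marked=A D F H
Unmarked (collected): B C E G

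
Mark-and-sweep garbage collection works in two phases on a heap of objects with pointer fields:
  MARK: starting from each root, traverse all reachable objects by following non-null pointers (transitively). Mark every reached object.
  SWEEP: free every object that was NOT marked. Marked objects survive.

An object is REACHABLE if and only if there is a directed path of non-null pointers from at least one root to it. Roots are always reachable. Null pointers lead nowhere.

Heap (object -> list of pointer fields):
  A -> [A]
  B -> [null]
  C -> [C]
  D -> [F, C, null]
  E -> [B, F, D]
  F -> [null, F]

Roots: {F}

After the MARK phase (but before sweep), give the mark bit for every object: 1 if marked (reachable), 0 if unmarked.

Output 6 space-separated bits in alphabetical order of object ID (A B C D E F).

Answer: 0 0 0 0 0 1

Derivation:
Roots: F
Mark F: refs=null F, marked=F
Unmarked (collected): A B C D E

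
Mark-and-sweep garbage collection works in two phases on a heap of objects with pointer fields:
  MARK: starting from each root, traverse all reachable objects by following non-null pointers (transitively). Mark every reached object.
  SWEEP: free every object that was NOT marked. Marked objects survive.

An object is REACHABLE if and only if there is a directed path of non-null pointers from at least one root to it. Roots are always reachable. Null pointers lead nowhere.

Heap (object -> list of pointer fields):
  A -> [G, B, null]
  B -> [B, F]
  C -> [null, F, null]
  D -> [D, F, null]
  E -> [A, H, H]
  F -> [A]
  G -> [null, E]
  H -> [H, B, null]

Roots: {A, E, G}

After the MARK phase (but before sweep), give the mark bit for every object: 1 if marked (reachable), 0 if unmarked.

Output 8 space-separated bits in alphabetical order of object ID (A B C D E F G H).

Roots: A E G
Mark A: refs=G B null, marked=A
Mark E: refs=A H H, marked=A E
Mark G: refs=null E, marked=A E G
Mark B: refs=B F, marked=A B E G
Mark H: refs=H B null, marked=A B E G H
Mark F: refs=A, marked=A B E F G H
Unmarked (collected): C D

Answer: 1 1 0 0 1 1 1 1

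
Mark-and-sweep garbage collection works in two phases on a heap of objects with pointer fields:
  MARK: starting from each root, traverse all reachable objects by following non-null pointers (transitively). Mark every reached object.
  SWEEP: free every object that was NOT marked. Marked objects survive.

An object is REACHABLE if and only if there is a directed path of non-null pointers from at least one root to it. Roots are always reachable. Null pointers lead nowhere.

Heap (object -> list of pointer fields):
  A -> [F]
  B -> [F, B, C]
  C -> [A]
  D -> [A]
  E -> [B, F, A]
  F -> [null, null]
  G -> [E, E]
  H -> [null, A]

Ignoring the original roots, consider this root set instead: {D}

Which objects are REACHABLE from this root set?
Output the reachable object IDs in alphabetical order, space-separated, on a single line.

Answer: A D F

Derivation:
Roots: D
Mark D: refs=A, marked=D
Mark A: refs=F, marked=A D
Mark F: refs=null null, marked=A D F
Unmarked (collected): B C E G H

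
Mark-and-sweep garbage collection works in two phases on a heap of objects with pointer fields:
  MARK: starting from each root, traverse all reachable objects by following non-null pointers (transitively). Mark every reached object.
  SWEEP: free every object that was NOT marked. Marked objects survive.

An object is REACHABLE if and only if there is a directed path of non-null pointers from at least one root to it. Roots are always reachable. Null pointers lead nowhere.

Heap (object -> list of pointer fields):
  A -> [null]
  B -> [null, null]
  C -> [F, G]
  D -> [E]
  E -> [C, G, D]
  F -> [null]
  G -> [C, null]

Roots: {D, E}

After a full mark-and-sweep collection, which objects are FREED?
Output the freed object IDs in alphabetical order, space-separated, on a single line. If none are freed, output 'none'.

Answer: A B

Derivation:
Roots: D E
Mark D: refs=E, marked=D
Mark E: refs=C G D, marked=D E
Mark C: refs=F G, marked=C D E
Mark G: refs=C null, marked=C D E G
Mark F: refs=null, marked=C D E F G
Unmarked (collected): A B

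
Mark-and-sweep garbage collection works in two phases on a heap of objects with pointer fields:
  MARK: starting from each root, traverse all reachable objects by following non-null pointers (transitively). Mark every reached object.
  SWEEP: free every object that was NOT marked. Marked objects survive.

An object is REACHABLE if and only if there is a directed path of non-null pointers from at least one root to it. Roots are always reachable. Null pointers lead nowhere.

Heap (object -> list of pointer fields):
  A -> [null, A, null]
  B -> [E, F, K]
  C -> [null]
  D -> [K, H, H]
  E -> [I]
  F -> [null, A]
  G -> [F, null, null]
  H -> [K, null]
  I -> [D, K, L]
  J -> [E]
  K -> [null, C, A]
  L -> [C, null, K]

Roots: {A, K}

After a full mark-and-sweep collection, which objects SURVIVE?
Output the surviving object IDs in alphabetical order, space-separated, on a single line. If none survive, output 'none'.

Answer: A C K

Derivation:
Roots: A K
Mark A: refs=null A null, marked=A
Mark K: refs=null C A, marked=A K
Mark C: refs=null, marked=A C K
Unmarked (collected): B D E F G H I J L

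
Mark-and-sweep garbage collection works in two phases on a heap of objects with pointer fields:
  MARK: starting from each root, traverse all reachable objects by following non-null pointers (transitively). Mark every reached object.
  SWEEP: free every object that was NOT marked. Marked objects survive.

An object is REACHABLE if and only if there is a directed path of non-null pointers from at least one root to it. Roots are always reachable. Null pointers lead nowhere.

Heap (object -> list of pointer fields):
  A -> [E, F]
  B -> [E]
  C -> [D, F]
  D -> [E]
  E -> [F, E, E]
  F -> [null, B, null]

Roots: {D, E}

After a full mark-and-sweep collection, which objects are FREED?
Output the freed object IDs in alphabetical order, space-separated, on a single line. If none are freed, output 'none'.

Roots: D E
Mark D: refs=E, marked=D
Mark E: refs=F E E, marked=D E
Mark F: refs=null B null, marked=D E F
Mark B: refs=E, marked=B D E F
Unmarked (collected): A C

Answer: A C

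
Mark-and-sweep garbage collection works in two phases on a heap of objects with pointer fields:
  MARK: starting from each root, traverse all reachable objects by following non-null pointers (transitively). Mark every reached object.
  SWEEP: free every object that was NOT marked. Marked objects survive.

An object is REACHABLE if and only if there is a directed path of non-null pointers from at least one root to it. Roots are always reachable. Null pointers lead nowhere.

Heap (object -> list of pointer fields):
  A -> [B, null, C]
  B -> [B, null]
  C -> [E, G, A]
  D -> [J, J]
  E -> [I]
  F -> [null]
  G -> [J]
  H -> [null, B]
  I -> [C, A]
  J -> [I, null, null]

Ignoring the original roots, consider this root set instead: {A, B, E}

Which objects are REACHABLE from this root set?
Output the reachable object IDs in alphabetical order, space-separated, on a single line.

Roots: A B E
Mark A: refs=B null C, marked=A
Mark B: refs=B null, marked=A B
Mark E: refs=I, marked=A B E
Mark C: refs=E G A, marked=A B C E
Mark I: refs=C A, marked=A B C E I
Mark G: refs=J, marked=A B C E G I
Mark J: refs=I null null, marked=A B C E G I J
Unmarked (collected): D F H

Answer: A B C E G I J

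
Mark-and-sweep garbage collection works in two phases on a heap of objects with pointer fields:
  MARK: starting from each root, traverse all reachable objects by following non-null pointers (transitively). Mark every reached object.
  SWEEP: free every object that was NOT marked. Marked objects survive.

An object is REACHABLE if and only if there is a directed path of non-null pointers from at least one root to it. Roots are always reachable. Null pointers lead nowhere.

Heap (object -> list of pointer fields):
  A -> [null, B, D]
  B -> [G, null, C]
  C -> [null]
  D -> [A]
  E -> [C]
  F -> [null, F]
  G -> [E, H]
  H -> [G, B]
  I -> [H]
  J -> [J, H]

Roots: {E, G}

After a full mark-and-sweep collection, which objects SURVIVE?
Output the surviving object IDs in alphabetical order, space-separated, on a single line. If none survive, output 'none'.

Roots: E G
Mark E: refs=C, marked=E
Mark G: refs=E H, marked=E G
Mark C: refs=null, marked=C E G
Mark H: refs=G B, marked=C E G H
Mark B: refs=G null C, marked=B C E G H
Unmarked (collected): A D F I J

Answer: B C E G H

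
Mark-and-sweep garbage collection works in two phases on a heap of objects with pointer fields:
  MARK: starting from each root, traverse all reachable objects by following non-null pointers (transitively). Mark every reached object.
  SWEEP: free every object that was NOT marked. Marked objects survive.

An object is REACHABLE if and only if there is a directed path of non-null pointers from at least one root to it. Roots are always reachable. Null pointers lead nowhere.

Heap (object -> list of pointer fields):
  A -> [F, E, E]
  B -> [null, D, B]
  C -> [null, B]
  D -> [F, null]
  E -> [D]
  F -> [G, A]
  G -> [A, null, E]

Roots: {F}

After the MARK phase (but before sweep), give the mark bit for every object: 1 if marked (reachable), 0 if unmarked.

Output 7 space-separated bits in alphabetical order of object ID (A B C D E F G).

Answer: 1 0 0 1 1 1 1

Derivation:
Roots: F
Mark F: refs=G A, marked=F
Mark G: refs=A null E, marked=F G
Mark A: refs=F E E, marked=A F G
Mark E: refs=D, marked=A E F G
Mark D: refs=F null, marked=A D E F G
Unmarked (collected): B C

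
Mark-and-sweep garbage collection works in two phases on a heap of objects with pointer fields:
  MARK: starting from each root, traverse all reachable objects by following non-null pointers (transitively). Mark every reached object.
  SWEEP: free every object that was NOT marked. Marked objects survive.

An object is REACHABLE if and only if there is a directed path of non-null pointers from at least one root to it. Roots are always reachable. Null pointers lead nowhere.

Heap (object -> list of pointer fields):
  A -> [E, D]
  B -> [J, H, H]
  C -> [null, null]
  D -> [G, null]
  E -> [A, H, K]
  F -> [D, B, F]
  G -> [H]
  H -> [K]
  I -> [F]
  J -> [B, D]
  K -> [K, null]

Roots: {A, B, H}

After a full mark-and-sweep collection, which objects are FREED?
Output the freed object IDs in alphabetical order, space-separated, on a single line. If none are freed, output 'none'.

Roots: A B H
Mark A: refs=E D, marked=A
Mark B: refs=J H H, marked=A B
Mark H: refs=K, marked=A B H
Mark E: refs=A H K, marked=A B E H
Mark D: refs=G null, marked=A B D E H
Mark J: refs=B D, marked=A B D E H J
Mark K: refs=K null, marked=A B D E H J K
Mark G: refs=H, marked=A B D E G H J K
Unmarked (collected): C F I

Answer: C F I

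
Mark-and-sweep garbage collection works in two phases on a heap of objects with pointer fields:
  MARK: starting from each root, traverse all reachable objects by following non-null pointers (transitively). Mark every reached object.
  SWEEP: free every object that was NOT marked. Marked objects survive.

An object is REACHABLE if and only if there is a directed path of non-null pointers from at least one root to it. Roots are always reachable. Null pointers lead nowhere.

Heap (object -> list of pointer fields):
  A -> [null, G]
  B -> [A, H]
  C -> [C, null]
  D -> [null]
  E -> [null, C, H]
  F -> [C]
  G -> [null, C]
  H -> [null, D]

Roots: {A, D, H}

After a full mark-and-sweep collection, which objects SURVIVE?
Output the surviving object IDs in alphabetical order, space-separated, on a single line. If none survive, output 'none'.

Roots: A D H
Mark A: refs=null G, marked=A
Mark D: refs=null, marked=A D
Mark H: refs=null D, marked=A D H
Mark G: refs=null C, marked=A D G H
Mark C: refs=C null, marked=A C D G H
Unmarked (collected): B E F

Answer: A C D G H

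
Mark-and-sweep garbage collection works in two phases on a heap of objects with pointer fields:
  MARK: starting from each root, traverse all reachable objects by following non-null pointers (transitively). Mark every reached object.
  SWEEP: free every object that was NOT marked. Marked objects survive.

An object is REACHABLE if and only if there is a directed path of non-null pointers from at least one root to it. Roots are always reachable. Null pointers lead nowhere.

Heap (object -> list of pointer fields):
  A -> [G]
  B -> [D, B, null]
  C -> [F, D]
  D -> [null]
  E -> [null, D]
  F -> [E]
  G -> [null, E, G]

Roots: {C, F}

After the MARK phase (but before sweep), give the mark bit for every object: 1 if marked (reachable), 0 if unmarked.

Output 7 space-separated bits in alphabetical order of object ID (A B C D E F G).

Answer: 0 0 1 1 1 1 0

Derivation:
Roots: C F
Mark C: refs=F D, marked=C
Mark F: refs=E, marked=C F
Mark D: refs=null, marked=C D F
Mark E: refs=null D, marked=C D E F
Unmarked (collected): A B G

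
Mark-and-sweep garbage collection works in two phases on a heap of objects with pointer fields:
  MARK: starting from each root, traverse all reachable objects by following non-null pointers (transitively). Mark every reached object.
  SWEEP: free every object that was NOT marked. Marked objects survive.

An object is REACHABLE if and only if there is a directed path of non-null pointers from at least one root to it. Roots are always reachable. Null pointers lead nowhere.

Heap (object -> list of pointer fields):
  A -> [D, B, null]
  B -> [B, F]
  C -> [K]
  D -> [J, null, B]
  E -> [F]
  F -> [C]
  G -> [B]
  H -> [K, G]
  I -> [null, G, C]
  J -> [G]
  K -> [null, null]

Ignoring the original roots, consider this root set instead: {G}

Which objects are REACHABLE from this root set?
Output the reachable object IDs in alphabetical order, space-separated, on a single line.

Roots: G
Mark G: refs=B, marked=G
Mark B: refs=B F, marked=B G
Mark F: refs=C, marked=B F G
Mark C: refs=K, marked=B C F G
Mark K: refs=null null, marked=B C F G K
Unmarked (collected): A D E H I J

Answer: B C F G K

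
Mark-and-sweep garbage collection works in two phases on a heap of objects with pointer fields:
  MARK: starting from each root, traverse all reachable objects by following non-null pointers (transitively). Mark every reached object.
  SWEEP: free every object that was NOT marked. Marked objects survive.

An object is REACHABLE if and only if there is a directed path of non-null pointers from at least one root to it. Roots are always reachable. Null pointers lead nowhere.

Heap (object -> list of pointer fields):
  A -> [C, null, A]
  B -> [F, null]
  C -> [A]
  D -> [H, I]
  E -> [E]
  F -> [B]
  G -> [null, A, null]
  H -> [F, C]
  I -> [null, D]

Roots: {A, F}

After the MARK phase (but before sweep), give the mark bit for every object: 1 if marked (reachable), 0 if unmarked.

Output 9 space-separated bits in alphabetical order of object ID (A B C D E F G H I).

Roots: A F
Mark A: refs=C null A, marked=A
Mark F: refs=B, marked=A F
Mark C: refs=A, marked=A C F
Mark B: refs=F null, marked=A B C F
Unmarked (collected): D E G H I

Answer: 1 1 1 0 0 1 0 0 0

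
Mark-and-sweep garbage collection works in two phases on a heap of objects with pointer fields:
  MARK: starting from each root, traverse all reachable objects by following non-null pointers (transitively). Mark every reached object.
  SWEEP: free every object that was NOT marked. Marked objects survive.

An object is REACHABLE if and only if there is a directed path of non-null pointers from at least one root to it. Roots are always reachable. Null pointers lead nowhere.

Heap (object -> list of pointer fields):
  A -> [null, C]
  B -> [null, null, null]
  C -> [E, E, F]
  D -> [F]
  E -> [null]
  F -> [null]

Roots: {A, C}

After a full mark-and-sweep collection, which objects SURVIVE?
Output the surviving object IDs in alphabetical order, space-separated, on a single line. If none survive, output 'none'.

Roots: A C
Mark A: refs=null C, marked=A
Mark C: refs=E E F, marked=A C
Mark E: refs=null, marked=A C E
Mark F: refs=null, marked=A C E F
Unmarked (collected): B D

Answer: A C E F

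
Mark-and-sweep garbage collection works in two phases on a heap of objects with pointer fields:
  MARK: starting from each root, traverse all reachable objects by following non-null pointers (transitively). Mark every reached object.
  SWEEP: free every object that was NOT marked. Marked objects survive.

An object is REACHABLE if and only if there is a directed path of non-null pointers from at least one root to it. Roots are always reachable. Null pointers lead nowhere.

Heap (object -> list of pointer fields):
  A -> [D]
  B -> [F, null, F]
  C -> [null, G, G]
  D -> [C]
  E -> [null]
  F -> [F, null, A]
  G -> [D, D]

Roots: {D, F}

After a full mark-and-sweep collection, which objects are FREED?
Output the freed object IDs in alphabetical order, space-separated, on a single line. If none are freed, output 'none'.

Answer: B E

Derivation:
Roots: D F
Mark D: refs=C, marked=D
Mark F: refs=F null A, marked=D F
Mark C: refs=null G G, marked=C D F
Mark A: refs=D, marked=A C D F
Mark G: refs=D D, marked=A C D F G
Unmarked (collected): B E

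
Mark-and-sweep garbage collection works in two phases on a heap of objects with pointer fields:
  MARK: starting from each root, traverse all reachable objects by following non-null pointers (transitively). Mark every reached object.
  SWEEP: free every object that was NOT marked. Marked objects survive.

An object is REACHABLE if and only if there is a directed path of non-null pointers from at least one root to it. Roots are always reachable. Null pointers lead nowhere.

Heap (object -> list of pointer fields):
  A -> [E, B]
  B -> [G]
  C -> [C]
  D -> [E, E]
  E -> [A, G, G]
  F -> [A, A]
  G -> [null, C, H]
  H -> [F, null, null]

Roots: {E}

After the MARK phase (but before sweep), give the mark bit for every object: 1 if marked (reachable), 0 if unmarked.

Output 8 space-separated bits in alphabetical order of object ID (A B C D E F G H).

Answer: 1 1 1 0 1 1 1 1

Derivation:
Roots: E
Mark E: refs=A G G, marked=E
Mark A: refs=E B, marked=A E
Mark G: refs=null C H, marked=A E G
Mark B: refs=G, marked=A B E G
Mark C: refs=C, marked=A B C E G
Mark H: refs=F null null, marked=A B C E G H
Mark F: refs=A A, marked=A B C E F G H
Unmarked (collected): D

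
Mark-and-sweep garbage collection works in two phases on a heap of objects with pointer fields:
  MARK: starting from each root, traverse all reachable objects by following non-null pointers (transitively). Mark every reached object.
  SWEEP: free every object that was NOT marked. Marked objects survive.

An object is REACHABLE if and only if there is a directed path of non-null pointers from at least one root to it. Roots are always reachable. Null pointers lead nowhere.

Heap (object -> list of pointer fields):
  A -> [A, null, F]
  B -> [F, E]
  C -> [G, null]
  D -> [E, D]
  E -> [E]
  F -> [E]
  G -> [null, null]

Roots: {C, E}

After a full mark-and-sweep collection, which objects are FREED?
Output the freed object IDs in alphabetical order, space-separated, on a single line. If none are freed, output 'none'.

Answer: A B D F

Derivation:
Roots: C E
Mark C: refs=G null, marked=C
Mark E: refs=E, marked=C E
Mark G: refs=null null, marked=C E G
Unmarked (collected): A B D F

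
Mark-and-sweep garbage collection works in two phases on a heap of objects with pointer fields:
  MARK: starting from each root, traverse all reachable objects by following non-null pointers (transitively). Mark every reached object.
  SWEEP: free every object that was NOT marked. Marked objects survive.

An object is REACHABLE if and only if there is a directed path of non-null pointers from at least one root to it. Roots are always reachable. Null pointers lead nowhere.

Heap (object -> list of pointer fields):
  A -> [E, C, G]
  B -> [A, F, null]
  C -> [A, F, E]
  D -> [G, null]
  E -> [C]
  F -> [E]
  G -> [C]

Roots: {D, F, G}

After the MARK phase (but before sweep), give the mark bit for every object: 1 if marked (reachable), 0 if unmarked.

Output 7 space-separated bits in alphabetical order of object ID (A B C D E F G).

Roots: D F G
Mark D: refs=G null, marked=D
Mark F: refs=E, marked=D F
Mark G: refs=C, marked=D F G
Mark E: refs=C, marked=D E F G
Mark C: refs=A F E, marked=C D E F G
Mark A: refs=E C G, marked=A C D E F G
Unmarked (collected): B

Answer: 1 0 1 1 1 1 1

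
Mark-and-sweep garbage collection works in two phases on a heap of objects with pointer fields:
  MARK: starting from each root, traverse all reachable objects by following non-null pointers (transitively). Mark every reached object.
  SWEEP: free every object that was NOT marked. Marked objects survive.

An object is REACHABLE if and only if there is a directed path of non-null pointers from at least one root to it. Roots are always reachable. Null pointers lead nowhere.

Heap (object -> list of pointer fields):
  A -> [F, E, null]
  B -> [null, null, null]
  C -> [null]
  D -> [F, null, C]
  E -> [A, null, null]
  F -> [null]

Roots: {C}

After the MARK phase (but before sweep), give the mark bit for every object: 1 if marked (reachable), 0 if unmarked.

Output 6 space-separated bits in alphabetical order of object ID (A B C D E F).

Roots: C
Mark C: refs=null, marked=C
Unmarked (collected): A B D E F

Answer: 0 0 1 0 0 0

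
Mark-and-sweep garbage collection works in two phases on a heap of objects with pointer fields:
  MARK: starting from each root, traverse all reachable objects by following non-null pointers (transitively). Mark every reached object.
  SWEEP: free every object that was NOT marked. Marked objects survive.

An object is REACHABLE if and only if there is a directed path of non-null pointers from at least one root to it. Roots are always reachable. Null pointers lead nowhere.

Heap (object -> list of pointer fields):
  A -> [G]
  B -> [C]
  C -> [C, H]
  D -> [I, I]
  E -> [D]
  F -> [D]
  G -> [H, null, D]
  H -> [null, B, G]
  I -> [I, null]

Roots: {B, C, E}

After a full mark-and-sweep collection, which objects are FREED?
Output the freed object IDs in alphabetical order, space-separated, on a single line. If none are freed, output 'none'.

Answer: A F

Derivation:
Roots: B C E
Mark B: refs=C, marked=B
Mark C: refs=C H, marked=B C
Mark E: refs=D, marked=B C E
Mark H: refs=null B G, marked=B C E H
Mark D: refs=I I, marked=B C D E H
Mark G: refs=H null D, marked=B C D E G H
Mark I: refs=I null, marked=B C D E G H I
Unmarked (collected): A F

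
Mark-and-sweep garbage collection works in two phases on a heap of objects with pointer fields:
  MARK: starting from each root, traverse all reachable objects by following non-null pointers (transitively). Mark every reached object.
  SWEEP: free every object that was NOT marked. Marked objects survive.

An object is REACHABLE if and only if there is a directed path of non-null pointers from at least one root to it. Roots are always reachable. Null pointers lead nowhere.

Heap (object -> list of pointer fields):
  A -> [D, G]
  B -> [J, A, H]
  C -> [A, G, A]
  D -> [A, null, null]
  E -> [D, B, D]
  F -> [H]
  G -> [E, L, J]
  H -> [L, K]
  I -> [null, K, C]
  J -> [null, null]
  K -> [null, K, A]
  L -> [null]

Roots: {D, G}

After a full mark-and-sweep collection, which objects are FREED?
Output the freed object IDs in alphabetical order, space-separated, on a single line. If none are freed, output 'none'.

Answer: C F I

Derivation:
Roots: D G
Mark D: refs=A null null, marked=D
Mark G: refs=E L J, marked=D G
Mark A: refs=D G, marked=A D G
Mark E: refs=D B D, marked=A D E G
Mark L: refs=null, marked=A D E G L
Mark J: refs=null null, marked=A D E G J L
Mark B: refs=J A H, marked=A B D E G J L
Mark H: refs=L K, marked=A B D E G H J L
Mark K: refs=null K A, marked=A B D E G H J K L
Unmarked (collected): C F I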